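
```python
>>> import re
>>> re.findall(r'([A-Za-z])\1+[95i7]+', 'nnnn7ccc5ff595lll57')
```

['n', 'c', 'f', 'l']

`\1` is not a pattern — it's the concrete string captured by group 1, re-applied verbatim.
Walking the string: at [0:5] match 'nnnn7', group 1 = 'n'; at [5:9] match 'ccc5', group 1 = 'c'; at [9:14] match 'ff595', group 1 = 'f'; at [14:19] match 'lll57', group 1 = 'l'.
`findall` collects group 1 from each match (4 total).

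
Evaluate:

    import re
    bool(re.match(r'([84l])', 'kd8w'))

False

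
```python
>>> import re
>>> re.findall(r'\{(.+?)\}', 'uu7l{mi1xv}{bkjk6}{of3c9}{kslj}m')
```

['mi1xv', 'bkjk6', 'of3c9', 'kslj']

Lazy quantifiers expand one character at a time until the remainder of the pattern can match.
Scanning left to right: at [4:11] match '{mi1xv}', group 1 = 'mi1xv'; at [11:18] match '{bkjk6}', group 1 = 'bkjk6'; at [18:25] match '{of3c9}', group 1 = 'of3c9'; at [25:31] match '{kslj}', group 1 = 'kslj'.
Because there's exactly one group, `findall` drops the full match and keeps group 1 from each hit.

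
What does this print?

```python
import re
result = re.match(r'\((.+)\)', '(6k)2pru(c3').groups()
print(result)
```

The match spans [0:4] → '(6k)'.
Captured: group 1 = '6k'.

('6k',)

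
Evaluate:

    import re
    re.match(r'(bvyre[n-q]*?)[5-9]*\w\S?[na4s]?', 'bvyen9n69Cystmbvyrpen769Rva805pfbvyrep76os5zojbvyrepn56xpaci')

None

This matches the literal 'bv', then the literal 'yre', then zero or more of a character in [n-q] (lazy) (captured); then zero or more of a character in [5-9], then a word character, then optionally a non-whitespace character; then optionally one of [na4s].
`match` is anchored at position 0; if the pattern doesn't fit there, it returns None.
Here the string doesn't start with a match, so the call returns None.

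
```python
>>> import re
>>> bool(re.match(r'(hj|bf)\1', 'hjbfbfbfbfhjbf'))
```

False

With `match`, the pattern is implicitly anchored at the beginning.
Here position 0 doesn't satisfy it, so the call returns None, and `bool(None)` is False.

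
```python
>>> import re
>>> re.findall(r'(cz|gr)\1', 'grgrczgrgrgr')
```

After group 1 captures some text, `\1` only succeeds where that same text appears again.
With a single group, `findall` returns only what that group captured — 2 items.

['gr', 'gr']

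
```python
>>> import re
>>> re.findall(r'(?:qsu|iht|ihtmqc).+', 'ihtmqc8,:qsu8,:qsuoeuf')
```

['ihtmqc8,:qsu8,:qsuoeuf']

With no groups in the pattern, `findall` gives back each whole match — 1 here.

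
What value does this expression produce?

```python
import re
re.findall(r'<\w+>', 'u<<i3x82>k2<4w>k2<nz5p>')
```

Walking the string: at [2:9] → '<i3x82>'; at [11:15] → '<4w>'; at [17:23] → '<nz5p>'.
`findall` yields the raw match text (3 of them) because the pattern has no groups.

['<i3x82>', '<4w>', '<nz5p>']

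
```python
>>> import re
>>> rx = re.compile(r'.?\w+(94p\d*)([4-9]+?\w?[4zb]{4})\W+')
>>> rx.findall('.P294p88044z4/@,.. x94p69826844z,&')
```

[('94p8', '8044z4')]

Pattern: optionally any character, then one or more of a word character; then the literal '94p', then zero or more of a digit (captured); then one or more of a character in [4-9] (lazy), then optionally a word character, then exactly 4 of one of [4zb] (captured); then one or more of a non-word character.
Walking the string: at [0:19] match '.P294p88044z4/@,.. ', groups = ('94p8', '8044z4').
Multiple groups make `findall` return tuples — one 2-tuple for the one match.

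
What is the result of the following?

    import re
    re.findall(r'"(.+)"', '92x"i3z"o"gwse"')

Walking the string: at [3:15] match '"i3z"o"gwse"', group 1 = 'i3z"o"gwse'.
`findall` collects group 1 from the one match (1 total).

['i3z"o"gwse']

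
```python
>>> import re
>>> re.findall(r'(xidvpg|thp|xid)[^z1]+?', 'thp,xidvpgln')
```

['thp', 'xidvpg']

The regex engine tests alternatives in the order written; an earlier branch that matches wins even if a later one would match more.
One capturing group, so `findall` returns just the captured substring from each match — 2 in all.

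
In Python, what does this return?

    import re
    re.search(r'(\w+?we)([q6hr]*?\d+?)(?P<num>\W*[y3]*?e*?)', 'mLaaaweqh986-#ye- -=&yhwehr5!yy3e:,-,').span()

This matches one or more of a word character (lazy), then the literal 'we' (captured); then zero or more of one of [q6hr] (lazy), then one or more of a digit (lazy) (captured); then zero or more of a non-word character, then zero or more of one of [y3] (lazy), then zero or more of the literal 'e' (lazy) (captured as 'num').
A `+?`/`*?`/`{m,n}?` starts at its minimum and grows only as far as needed for what follows to match.
`re.search` scans for the first position where the pattern succeeds.
The match spans [0:10] → 'mLaaaweqh9'.
Captured: group 1 = 'mLaaawe', group 2 = 'qh9', group 3 = ''.

(0, 10)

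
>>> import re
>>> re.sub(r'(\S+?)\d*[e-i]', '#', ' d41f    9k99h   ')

Every occurrence is swapped for '#'.

' #    #   '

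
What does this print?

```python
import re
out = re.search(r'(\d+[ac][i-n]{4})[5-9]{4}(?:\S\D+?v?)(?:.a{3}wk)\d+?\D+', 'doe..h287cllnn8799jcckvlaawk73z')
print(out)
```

None

Pattern: one or more of a digit, then one of [ac], then exactly 4 of a character in [i-n] (captured); then exactly 4 of a character in [5-9]; then a non-whitespace character, then one or more of a non-digit (lazy), then optionally a literal 'v' (non-capturing group); then any character, then exactly 3 of a literal 'a', then the literal 'wk' (non-capturing group); then one or more of a digit (lazy); then one or more of a non-digit.
`search` walks the string left to right and returns the first match it finds.
Here the pattern never matches, so the call returns None.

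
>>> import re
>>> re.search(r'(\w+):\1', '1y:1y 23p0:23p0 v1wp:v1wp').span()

(0, 5)

`\1` has to match the exact text group 1 already captured.
The match spans [0:5] → '1y:1y'.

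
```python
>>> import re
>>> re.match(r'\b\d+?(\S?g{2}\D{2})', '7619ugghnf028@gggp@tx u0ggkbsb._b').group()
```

`re.match` won't scan ahead — the pattern has to work from the very first character.
The match spans [0:9] → '7619ugghn'.

'7619ugghn'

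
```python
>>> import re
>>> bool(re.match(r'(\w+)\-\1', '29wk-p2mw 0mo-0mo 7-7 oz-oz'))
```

`match` is anchored at position 0; if the pattern doesn't fit there, it returns None.
Here position 0 doesn't satisfy it, so the call returns None, and `bool(None)` is False.

False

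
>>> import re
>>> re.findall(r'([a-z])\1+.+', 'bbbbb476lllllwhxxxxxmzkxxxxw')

A backreference is literal: `\1` must see the identical characters the first group matched.
One capturing group, so `findall` returns just the captured substring from the one match — 1 in all.

['b']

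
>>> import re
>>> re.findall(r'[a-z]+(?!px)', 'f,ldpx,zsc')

The negative lookaround is zero-width — it rules out positions where the adjacent text would match, without consuming anything.
Since nothing is captured, `findall` lists the 3 matched substrings directly.

['f', 'ldpx', 'zsc']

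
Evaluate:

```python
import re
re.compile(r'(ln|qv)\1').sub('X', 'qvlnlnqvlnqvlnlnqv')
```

'qvXqvlnqvXqv'

`\1` has to match the exact text group 1 already captured.
Each match is replaced by 'X'.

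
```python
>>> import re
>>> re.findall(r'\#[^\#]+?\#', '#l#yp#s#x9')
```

['#l#', '#s#']

Matches: at [0:3] → '#l#'; at [5:8] → '#s#'.
Since nothing is captured, `findall` lists the 2 matched substrings directly.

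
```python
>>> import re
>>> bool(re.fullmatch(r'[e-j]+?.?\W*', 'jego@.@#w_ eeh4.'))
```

False

`re.fullmatch` is like wrapping the pattern in `^…$` (in single-line mode).
Here the pattern can't cover the whole string, so the call returns None, and `bool(None)` is False.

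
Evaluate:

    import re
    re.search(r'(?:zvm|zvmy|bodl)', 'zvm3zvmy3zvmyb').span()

Unlike `match`, `search` isn't anchored — it looks for the pattern anywhere in the string.
The match spans [0:3] → 'zvm'.

(0, 3)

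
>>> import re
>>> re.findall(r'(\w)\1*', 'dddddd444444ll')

['d', '4', 'l']

A backreference is literal: `\1` must see the identical characters the first group matched.
Matches: at [0:6] match 'dddddd', group 1 = 'd'; at [6:12] match '444444', group 1 = '4'; at [12:14] match 'll', group 1 = 'l'.
`findall` collects group 1 from each match (3 total).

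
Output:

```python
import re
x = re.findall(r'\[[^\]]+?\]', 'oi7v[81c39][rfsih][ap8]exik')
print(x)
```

['[81c39]', '[rfsih]', '[ap8]']

Scanning left to right: at [4:11] → '[81c39]'; at [11:18] → '[rfsih]'; at [18:23] → '[ap8]'.
With no groups in the pattern, `findall` gives back each whole match — 3 here.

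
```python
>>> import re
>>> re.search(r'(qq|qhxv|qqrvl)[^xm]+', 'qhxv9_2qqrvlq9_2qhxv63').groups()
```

`re.search` scans for the first position where the pattern succeeds.
The match spans [0:18] → 'qhxv9_2qqrvlq9_2qh'.
Captured: group 1 = 'qhxv'.

('qhxv',)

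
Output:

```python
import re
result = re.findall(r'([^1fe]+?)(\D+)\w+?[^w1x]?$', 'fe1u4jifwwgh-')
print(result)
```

[('u4', 'jifwwg')]

The pattern matches one or more of any character except [1fe] (lazy) (captured); then one or more of a non-digit (captured); then one or more of a word character (lazy), then optionally any character except [w1x]; then anchored at the end.
2 groups means the one result is a tuple of 2 captured strings — 1 here.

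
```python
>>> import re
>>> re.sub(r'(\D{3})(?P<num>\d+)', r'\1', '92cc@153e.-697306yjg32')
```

The replacement refers to a captured group, so each match is rewritten using its own captured text.

'92cc@e.-yjg'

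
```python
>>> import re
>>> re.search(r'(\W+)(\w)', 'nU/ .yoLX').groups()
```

('/ .', 'y')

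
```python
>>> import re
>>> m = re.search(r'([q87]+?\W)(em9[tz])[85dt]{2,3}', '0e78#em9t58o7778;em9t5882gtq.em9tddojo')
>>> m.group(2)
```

The pattern matches one or more of one of [q87] (lazy), then a non-word character (captured); then the literal 'em9', then one of [tz] (captured); then 2 to 3 of one of [85dt].
`search` walks the string left to right and returns the first match it finds.
The match spans [2:11] → '78#em9t58'.
Captured: group 1 = '78#', group 2 = 'em9t'.

'em9t'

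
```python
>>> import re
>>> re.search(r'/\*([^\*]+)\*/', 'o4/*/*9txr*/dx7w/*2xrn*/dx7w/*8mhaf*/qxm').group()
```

'/*9txr*/'

Unlike `match`, `search` isn't anchored — it looks for the pattern anywhere in the string.
The match spans [4:12] → '/*9txr*/'.
Captured: group 1 = '9txr'.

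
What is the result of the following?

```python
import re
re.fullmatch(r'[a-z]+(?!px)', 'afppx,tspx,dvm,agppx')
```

For `fullmatch`, every character of the input must be accounted for by the pattern.
Here the pattern can't cover the whole string, so the call returns None.

None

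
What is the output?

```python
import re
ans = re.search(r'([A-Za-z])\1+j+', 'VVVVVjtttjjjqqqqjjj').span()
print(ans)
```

After group 1 captures some text, `\1` only succeeds where that same text appears again.
`re.search` scans for the first position where the pattern succeeds.
The match spans [0:6] → 'VVVVVj'.
Captured: group 1 = 'V'.

(0, 6)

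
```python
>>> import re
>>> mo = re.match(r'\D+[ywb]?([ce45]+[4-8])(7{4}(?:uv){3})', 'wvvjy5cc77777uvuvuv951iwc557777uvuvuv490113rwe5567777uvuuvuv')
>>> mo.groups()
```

('5cc7', '7777uvuvuv')

The match spans [0:19] → 'wvvjy5cc77777uvuvuv'.
Captured: group 1 = '5cc7', group 2 = '7777uvuvuv'.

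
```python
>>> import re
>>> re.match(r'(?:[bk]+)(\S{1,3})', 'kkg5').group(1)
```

'g5'

This matches one or more of one of [bk] (non-capturing group); then 1 to 3 of a non-whitespace character (captured).
`re.match` only tries the pattern at the start of the string.
The match spans [0:4] → 'kkg5'.
Captured: group 1 = 'g5'.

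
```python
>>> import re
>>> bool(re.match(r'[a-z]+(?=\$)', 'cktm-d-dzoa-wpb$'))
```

False

The positive lookaround only admits positions where the adjacent text matches; those characters stay outside the span.
`match` is anchored at position 0; if the pattern doesn't fit there, it returns None.
Here the string doesn't start with a match, so the call returns None, and `bool(None)` is False.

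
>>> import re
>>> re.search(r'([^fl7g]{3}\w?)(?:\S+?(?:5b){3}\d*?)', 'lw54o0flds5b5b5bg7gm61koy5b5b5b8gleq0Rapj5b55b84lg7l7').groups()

('w54o',)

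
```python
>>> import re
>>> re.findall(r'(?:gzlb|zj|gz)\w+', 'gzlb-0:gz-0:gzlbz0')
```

['gzlb', 'gzlbz0']

Scanning left to right: at [0:4] → 'gzlb'; at [12:18] → 'gzlbz0'.
With no groups in the pattern, `findall` gives back each whole match — 2 here.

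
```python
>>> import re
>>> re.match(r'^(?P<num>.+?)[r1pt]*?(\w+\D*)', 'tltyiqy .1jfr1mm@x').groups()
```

('t', 'ltyiqy .')

The match spans [0:9] → 'tltyiqy .'.
Captured: group 1 = 't', group 2 = 'ltyiqy .'.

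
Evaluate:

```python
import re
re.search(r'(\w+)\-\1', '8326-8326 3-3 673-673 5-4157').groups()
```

('8326',)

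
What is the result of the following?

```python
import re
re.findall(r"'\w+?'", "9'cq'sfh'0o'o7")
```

Since nothing is captured, `findall` lists the 2 matched substrings directly.

["'cq'", "'0o'"]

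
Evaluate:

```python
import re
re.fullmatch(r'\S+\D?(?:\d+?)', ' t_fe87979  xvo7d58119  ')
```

None

This matches one or more of a non-whitespace character; then optionally a non-digit; then one or more of a digit (lazy) (non-capturing group).
`fullmatch` succeeds only if the pattern covers the string from start to end.
Here there's no way to consume every character, so the call returns None.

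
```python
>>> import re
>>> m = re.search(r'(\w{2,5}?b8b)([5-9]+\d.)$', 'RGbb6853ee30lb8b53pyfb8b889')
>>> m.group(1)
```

'53pyfb8b'

The match spans [16:27] → '53pyfb8b889'.
Captured: group 1 = '53pyfb8b', group 2 = '889'.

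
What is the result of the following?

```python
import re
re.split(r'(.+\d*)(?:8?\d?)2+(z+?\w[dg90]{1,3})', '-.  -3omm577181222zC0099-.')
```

['', '-.  -3omm57718122', 'zC009', '9-.']

Pattern: one or more of any character, then zero or more of a digit (captured); then optionally the literal '8', then optionally a digit (non-capturing group); then one or more of a literal '2'; then one or more of a literal 'z' (lazy), then a word character, then 1 to 3 of one of [dg90] (captured).
Matches to split on: at [0:23] → '-.  -3omm577181222zC009'.
`re.split` interleaves the captured-group text with the surrounding fragments.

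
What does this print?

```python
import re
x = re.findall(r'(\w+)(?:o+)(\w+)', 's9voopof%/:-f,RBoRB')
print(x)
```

[('s9voop', 'f'), ('RB', 'RB')]

The pattern matches one or more of a word character (captured); then one or more of a literal 'o' (non-capturing group); then one or more of a word character (captured).
Scanning left to right: at [0:8] match 's9voopof', groups = ('s9voop', 'f'); at [14:19] match 'RBoRB', groups = ('RB', 'RB').
`findall` packs the 2 group values into a tuple for every match.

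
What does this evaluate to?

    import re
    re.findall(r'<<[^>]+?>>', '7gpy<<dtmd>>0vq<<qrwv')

Matches: at [4:12] → '<<dtmd>>'.
No capturing groups, so `findall` returns the 1 full match string.

['<<dtmd>>']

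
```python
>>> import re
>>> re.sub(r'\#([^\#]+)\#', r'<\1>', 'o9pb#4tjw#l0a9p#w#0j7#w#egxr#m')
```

`\1` in the replacement pulls in group 1's text for each match.

'o9pb<4tjw>l0a9p<w>0j7<w>egxr#m'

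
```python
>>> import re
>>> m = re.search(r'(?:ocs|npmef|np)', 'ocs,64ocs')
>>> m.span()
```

(0, 3)

`re.search` scans for the first position where the pattern succeeds.
The match spans [0:3] → 'ocs'.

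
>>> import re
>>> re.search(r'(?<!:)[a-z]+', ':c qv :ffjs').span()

(3, 5)

The negative lookahead/lookbehind blocks any match where the forbidden context is present.
`search` walks the string left to right and returns the first match it finds.
The match spans [3:5] → 'qv'.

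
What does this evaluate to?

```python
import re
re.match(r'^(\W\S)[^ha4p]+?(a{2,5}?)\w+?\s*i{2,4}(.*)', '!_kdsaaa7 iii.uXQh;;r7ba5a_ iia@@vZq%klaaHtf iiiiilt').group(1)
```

'!_'

This matches anchored at the start of the string; then a non-word character, then a non-whitespace character (captured); then one or more of any character except [ha4p] (lazy); then 2 to 5 of a literal 'a' (lazy) (captured); then one or more of a word character (lazy); then zero or more of whitespace, then 2 to 4 of the literal 'i'; then zero or more of any character (captured).
`match` is anchored at position 0; if the pattern doesn't fit there, it returns None.
The match spans [0:52] → '!_kdsaaa7 iii.uXQh;;r7ba5a_ iia@@vZq%klaaHtf iiiiilt'.
Captured: group 1 = '!_', group 2 = 'aa', group 3 = '.uXQh;;r7ba5a_ iia@@vZq%klaaHtf iiiiilt'.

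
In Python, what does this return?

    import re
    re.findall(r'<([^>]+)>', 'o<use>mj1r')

Walking the string: at [1:6] match '<use>', group 1 = 'use'.
Because there's exactly one group, `findall` drops the full match and keeps group 1 from the one hit.

['use']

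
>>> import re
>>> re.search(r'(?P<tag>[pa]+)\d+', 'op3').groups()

The pattern matches one or more of one of [pa] (captured as 'tag'); then one or more of a digit.
Unlike `match`, `search` isn't anchored — it looks for the pattern anywhere in the string.
The match spans [1:3] → 'p3'.
Captured: group 1 = 'p'.

('p',)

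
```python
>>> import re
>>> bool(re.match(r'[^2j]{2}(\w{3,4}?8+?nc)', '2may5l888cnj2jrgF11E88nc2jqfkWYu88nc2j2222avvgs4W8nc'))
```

`re.match` only tries the pattern at the start of the string.
Here the string doesn't start with a match, so the call returns None, and `bool(None)` is False.

False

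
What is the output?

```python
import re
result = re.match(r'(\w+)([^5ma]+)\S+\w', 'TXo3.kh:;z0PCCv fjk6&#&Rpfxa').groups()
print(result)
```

The match spans [0:28] → 'TXo3.kh:;z0PCCv fjk6&#&Rpfxa'.
Captured: group 1 = 'TXo3', group 2 = '.kh:;z0PCCv fjk6&#&Rpf'.

('TXo3', '.kh:;z0PCCv fjk6&#&Rpf')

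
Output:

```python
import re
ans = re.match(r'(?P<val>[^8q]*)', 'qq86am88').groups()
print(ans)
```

('',)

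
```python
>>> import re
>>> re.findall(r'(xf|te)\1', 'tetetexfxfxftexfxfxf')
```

The backreference `\1` re-matches whatever the first group consumed, character for character.
Matches: at [0:4] match 'tete', group 1 = 'te'; at [6:10] match 'xfxf', group 1 = 'xf'; at [14:18] match 'xfxf', group 1 = 'xf'.
One capturing group, so `findall` returns just the captured substring from each match — 3 in all.

['te', 'xf', 'xf']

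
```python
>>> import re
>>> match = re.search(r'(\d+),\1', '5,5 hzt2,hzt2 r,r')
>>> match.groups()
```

('5',)

The match spans [0:3] → '5,5'.
Captured: group 1 = '5'.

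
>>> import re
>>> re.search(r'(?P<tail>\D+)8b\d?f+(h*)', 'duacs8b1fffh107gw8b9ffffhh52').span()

(0, 12)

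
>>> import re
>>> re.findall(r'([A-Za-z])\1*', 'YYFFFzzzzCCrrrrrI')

A backreference is literal: `\1` must see the identical characters the first group matched.
Because there's exactly one group, `findall` drops the full match and keeps group 1 from each hit.

['Y', 'F', 'z', 'C', 'r', 'I']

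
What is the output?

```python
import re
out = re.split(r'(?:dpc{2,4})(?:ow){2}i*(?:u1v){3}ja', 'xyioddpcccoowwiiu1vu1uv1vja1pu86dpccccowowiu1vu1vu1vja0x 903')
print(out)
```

['xyioddpcccoowwiiu1vu1uv1vja1pu86', '0x 903']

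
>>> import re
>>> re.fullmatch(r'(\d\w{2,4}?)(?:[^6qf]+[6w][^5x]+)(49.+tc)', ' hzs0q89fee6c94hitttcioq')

Pattern: a digit, then 2 to 4 of a word character (lazy) (captured); then one or more of any character except [6qf], then one of [6w], then one or more of any character except [5x] (non-capturing group); then the literal '49', then one or more of any character, then the literal 'tc' (captured).
`re.fullmatch` requires the pattern to consume the entire string.
Here the string isn't matched end-to-end, so the call returns None.

None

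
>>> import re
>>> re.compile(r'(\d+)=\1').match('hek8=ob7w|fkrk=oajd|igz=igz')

With `match`, the pattern is implicitly anchored at the beginning.
Here position 0 doesn't satisfy it, so the call returns None.

None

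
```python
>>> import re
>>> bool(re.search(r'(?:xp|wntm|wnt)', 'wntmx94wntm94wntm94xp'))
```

True

`search` walks the string left to right and returns the first match it finds.
The match spans [0:4] → 'wntm'.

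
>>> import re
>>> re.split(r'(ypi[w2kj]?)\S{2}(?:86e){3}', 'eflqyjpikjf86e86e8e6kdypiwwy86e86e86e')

['eflqyjpikjf86e86e8e6kd', 'ypiw', '']

Pattern: the literal 'yp', then the literal 'i', then optionally one of [w2kj] (captured); then exactly 2 of a non-whitespace character, then the literal '86e' repeated 3 times.
Matches to split on: at [22:37] → 'ypiwwy86e86e86e'.
Because the pattern has a capturing group, `split` also inserts each captured text between the pieces.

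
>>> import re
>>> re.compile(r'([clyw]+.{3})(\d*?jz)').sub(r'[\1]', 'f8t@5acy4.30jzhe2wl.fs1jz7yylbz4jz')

'f8t@5a[cy4.3]he2[wl.fs]7[yylbz4]'

Pattern: one or more of one of [clyw], then exactly 3 of any character (captured); then zero or more of a digit (lazy), then the literal 'jz' (captured).
`\1` in the replacement pulls in group 1's text for each match.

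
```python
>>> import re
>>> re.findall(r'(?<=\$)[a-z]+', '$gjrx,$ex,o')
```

The lookaround is zero-width — it requires the adjacent text to match without consuming it, so the asserted text isn't part of the match.
Scanning left to right: at [1:5] → 'gjrx'; at [7:9] → 'ex'.
With no groups in the pattern, `findall` gives back each whole match — 2 here.

['gjrx', 'ex']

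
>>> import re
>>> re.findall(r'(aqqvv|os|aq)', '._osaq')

['os', 'aq']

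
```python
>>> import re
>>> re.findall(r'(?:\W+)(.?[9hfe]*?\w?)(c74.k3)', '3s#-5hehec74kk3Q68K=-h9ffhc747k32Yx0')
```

The pattern matches one or more of a non-word character (non-capturing group); then optionally any character, then zero or more of one of [9hfe] (lazy), then optionally a word character (captured); then the literal 'c74', then any character, then the literal 'k3' (captured).
Walking the string: at [2:15] match '#-5hehec74kk3', groups = ('5hehe', 'c74kk3'); at [19:32] match '=-h9ffhc747k3', groups = ('h9ffh', 'c747k3').
With 2 capturing groups, `findall` returns a 2-tuple per match.

[('5hehe', 'c74kk3'), ('h9ffh', 'c747k3')]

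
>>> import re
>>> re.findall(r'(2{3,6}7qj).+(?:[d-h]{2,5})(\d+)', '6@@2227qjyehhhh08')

This matches 3 to 6 of a literal '2', then the literal '7qj' (captured); then one or more of any character; then 2 to 5 of a character in [d-h] (non-capturing group); then one or more of a digit (captured).
Multiple groups make `findall` return tuples — one 2-tuple for the one match.

[('2227qj', '08')]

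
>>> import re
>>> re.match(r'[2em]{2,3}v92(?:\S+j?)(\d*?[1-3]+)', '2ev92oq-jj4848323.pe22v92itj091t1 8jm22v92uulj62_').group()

'2ev92oq-jj4848323.pe22v92itj091t1'

The pattern matches 2 to 3 of one of [2em], then the literal 'v92'; then one or more of a non-whitespace character, then optionally a literal 'j' (non-capturing group); then zero or more of a digit (lazy), then one or more of a character in [1-3] (captured).
`re.match` only tries the pattern at the start of the string.
The match spans [0:33] → '2ev92oq-jj4848323.pe22v92itj091t1'.
Captured: group 1 = '1'.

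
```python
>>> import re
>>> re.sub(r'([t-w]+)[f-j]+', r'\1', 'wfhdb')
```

'wdb'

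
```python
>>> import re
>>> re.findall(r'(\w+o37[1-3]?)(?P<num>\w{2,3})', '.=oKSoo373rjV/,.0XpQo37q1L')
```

The pattern matches one or more of a word character, then the literal 'o37', then optionally a character in [1-3] (captured); then 2 to 3 of a word character (captured as 'num').
Walking the string: at [2:13] match 'oKSoo373rjV', groups = ('oKSoo373', 'rjV'); at [16:26] match '0XpQo37q1L', groups = ('0XpQo37', 'q1L').
2 groups means each result is a tuple of 2 captured strings — 2 here.

[('oKSoo373', 'rjV'), ('0XpQo37', 'q1L')]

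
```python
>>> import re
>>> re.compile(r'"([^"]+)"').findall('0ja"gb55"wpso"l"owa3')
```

Scanning left to right: at [3:9] match '"gb55"', group 1 = 'gb55'; at [13:16] match '"l"', group 1 = 'l'.
With a single group, `findall` returns only what that group captured — 2 items.

['gb55', 'l']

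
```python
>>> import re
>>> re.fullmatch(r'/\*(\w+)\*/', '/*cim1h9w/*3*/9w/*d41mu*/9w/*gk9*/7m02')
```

None

For `fullmatch`, every character of the input must be accounted for by the pattern.
Here the pattern can't cover the whole string, so the call returns None.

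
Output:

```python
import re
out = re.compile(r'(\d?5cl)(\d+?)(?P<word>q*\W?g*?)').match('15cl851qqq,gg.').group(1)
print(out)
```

15cl

The match spans [0:5] → '15cl8'.
Captured: group 1 = '15cl', group 2 = '8', group 3 = ''.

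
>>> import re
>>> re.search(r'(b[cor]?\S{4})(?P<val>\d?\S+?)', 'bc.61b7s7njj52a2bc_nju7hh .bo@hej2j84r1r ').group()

'bc.61b7s'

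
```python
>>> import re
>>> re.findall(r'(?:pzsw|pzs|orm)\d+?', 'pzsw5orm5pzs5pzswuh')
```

Matches: at [0:5] → 'pzsw5'; at [5:9] → 'orm5'; at [9:13] → 'pzs5'.
Since nothing is captured, `findall` lists the 3 matched substrings directly.

['pzsw5', 'orm5', 'pzs5']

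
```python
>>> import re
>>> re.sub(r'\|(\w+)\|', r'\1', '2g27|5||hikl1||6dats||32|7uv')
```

Matches: at [4:7] → '|5|'; at [7:14] → '|hikl1|'; at [14:21] → '|6dats|'; at [21:25] → '|32|'.
The replacement refers to a captured group, so each match is rewritten using its own captured text.

'2g275hikl16dats327uv'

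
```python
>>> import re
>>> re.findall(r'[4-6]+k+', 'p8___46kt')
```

['46k']

This matches one or more of a character in [4-6]; then one or more of a literal 'k'.
Walking the string: at [5:8] → '46k'.
No capturing groups, so `findall` returns the 1 full match string.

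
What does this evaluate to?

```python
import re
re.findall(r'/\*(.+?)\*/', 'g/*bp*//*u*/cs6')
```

Because there's exactly one group, `findall` drops the full match and keeps group 1 from each hit.

['bp', 'u']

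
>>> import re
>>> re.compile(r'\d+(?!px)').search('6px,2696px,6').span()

(4, 7)

The negative lookaround is zero-width — it rules out positions where the adjacent text would match, without consuming anything.
Unlike `match`, `search` isn't anchored — it looks for the pattern anywhere in the string.
The match spans [4:7] → '269'.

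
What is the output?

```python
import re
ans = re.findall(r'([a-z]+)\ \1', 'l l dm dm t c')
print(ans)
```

['l', 'dm']

`\1` is not a pattern — it's the concrete string captured by group 1, re-applied verbatim.
Because there's exactly one group, `findall` drops the full match and keeps group 1 from each hit.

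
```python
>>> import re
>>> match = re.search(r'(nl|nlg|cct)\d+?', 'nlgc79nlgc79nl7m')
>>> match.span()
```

(12, 15)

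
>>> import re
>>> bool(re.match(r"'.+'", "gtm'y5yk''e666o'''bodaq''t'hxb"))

With `match`, the pattern is implicitly anchored at the beginning.
Here the pattern fails at index 0, so the call returns None, and `bool(None)` is False.

False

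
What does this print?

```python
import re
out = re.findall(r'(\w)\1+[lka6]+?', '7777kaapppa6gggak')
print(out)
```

['7', 'p', 'g']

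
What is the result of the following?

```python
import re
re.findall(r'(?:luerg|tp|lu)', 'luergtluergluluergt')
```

['luerg', 'luerg', 'lu', 'luerg']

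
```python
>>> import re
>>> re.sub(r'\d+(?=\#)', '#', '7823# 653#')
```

'## ##'

The positive lookaround only admits positions where the adjacent text matches; those characters stay outside the span.
Each match is replaced by '#'.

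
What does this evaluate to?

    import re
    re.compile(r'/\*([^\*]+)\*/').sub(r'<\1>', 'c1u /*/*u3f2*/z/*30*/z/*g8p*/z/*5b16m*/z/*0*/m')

Each match is replaced using the text its own group 1 captured.

'c1u /*<u3f2>z<30>z<g8p>z<5b16m>z<0>m'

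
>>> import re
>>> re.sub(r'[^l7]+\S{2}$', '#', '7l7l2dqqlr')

'7l7l#'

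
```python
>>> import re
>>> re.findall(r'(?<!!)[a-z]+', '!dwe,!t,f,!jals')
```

The negative lookahead/lookbehind blocks any match where the forbidden context is present.
Since nothing is captured, `findall` lists the 3 matched substrings directly.

['we', 'f', 'als']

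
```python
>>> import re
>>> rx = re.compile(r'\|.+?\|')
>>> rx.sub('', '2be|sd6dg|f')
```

'2bef'

Matches: at [3:10] → '|sd6dg|'.
Every occurrence is swapped for ''.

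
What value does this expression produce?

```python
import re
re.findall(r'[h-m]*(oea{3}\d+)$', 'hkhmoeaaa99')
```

['oeaaa99']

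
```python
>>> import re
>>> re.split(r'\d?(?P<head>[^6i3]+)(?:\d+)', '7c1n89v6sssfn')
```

['', 'c1n89v', 'sssfn']

The group in the pattern means `split` returns the separators' captures alongside the pieces.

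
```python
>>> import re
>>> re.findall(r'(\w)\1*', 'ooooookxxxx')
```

['o', 'k', 'x']

A backreference is literal: `\1` must see the identical characters the first group matched.
With a single group, `findall` returns only what that group captured — 3 items.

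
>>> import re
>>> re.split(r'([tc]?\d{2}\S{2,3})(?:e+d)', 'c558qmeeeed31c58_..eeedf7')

Because the pattern has a capturing group, `split` also inserts each captured text between the pieces.

['', 'c558qm', '31', 'c58_..', 'f7']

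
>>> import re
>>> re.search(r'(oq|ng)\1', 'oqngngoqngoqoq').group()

'ngng'

`\1` is not a pattern — it's the concrete string captured by group 1, re-applied verbatim.
Unlike `match`, `search` isn't anchored — it looks for the pattern anywhere in the string.
The match spans [2:6] → 'ngng'.
Captured: group 1 = 'ng'.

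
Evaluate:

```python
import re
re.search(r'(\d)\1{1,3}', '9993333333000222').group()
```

'999'

After group 1 captures some text, `\1` only succeeds where that same text appears again.
The match spans [0:3] → '999'.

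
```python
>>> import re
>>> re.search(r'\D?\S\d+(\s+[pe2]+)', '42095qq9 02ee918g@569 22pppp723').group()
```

'g@569 22pppp'

Pattern: optionally a non-digit; then a non-whitespace character; then one or more of a digit; then one or more of whitespace, then one or more of one of [pe2] (captured).
Unlike `match`, `search` isn't anchored — it looks for the pattern anywhere in the string.
The match spans [16:28] → 'g@569 22pppp'.
Captured: group 1 = ' 22pppp'.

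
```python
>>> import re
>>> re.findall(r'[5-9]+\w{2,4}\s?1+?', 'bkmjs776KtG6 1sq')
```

Pattern: one or more of a character in [5-9]; then 2 to 4 of a word character, then optionally whitespace, then one or more of a literal '1' (lazy).
`findall` yields the raw match text (1 of them) because the pattern has no groups.

['776KtG6 1']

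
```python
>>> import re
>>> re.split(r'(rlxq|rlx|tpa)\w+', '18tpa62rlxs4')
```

['18', 'tpa', '']

Matches to split on: at [2:12] → 'tpa62rlxs4'.
The group in the pattern means `split` returns the separators' captures alongside the pieces.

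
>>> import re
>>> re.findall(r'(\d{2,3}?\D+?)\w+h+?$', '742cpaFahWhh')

['742c']

Lazy quantifiers expand one character at a time until the remainder of the pattern can match.
`findall` collects group 1 from the one match (1 total).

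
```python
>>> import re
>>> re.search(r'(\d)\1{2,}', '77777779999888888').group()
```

'7777777'

A backreference is literal: `\1` must see the identical characters the first group matched.
`re.search` tries every starting position until one works.
The match spans [0:7] → '7777777'.
Captured: group 1 = '7'.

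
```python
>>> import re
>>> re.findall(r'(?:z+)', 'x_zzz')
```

This matches one or more of a literal 'z' (non-capturing group).
Walking the string: at [2:5] → 'zzz'.
No capturing groups, so `findall` returns the 1 full match string.

['zzz']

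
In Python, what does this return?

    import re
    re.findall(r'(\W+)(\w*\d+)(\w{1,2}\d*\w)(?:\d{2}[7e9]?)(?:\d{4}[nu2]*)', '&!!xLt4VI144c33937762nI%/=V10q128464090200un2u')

3 groups means each result is a tuple of 3 captured strings — 2 here.

[('&!!', 'xLt4VI144', 'c33'), ('%/=', 'V10q1284', '64')]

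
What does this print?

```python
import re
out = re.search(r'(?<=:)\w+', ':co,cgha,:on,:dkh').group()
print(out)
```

co

Lookahead/lookbehind check context without consuming it, so the matched span excludes the asserted characters.
`re.search` tries every starting position until one works.
The match spans [1:3] → 'co'.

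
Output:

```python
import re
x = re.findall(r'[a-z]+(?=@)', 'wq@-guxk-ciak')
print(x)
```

['wq']

Lookahead/lookbehind check context without consuming it, so the matched span excludes the asserted characters.
Scanning left to right: at [0:2] → 'wq'.
`findall` yields the raw match text (1 of them) because the pattern has no groups.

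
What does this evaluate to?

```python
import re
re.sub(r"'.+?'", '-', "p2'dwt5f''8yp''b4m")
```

"p2--'b4m"

`sub` substitutes '-' at each match site.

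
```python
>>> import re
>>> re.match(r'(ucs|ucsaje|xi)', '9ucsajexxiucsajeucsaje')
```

`re.match` only tries the pattern at the start of the string.
Here the pattern fails at index 0, so the call returns None.

None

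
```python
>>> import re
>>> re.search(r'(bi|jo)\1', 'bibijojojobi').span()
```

(0, 4)

`\1` is not a pattern — it's the concrete string captured by group 1, re-applied verbatim.
The match spans [0:4] → 'bibi'.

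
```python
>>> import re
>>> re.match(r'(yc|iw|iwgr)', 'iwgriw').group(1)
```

`|` is ordered: at each position the engine commits to the first alternative that works.
`match` is anchored at position 0; if the pattern doesn't fit there, it returns None.
The match spans [0:2] → 'iw'.
Captured: group 1 = 'iw'.

'iw'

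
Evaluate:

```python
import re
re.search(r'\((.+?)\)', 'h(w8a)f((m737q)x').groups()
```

('w8a',)

The match spans [1:6] → '(w8a)'.
Captured: group 1 = 'w8a'.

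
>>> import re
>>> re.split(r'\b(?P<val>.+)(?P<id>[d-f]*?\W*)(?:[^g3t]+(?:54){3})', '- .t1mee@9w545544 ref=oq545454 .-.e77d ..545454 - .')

['- .', 't1mee@9w545544 ref=oq545454 .-.e77d .', '', ' - .']

Pattern: a word boundary (`\b`, zero-width); then one or more of any character (captured as 'val'); then zero or more of a character in [d-f] (lazy), then zero or more of a non-word character (captured as 'id'); then one or more of any character except [g3t], then the literal '54' repeated 3 times (non-capturing group).
Matches to split on: at [3:47] → 't1mee@9w545544 ref=oq545454 .-.e77d ..545454'.
Because the pattern has a capturing group, `split` also inserts each captured text between the pieces.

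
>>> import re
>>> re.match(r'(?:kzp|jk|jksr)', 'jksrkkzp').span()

(0, 2)

Alternation tries branches left to right and keeps the first one that lets the overall match succeed at that position.
With `match`, the pattern is implicitly anchored at the beginning.
The match spans [0:2] → 'jk'.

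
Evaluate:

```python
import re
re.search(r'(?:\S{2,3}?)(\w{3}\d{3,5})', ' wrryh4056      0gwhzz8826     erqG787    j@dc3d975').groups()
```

('ryh4056',)

The match spans [1:10] → 'wrryh4056'.
Captured: group 1 = 'ryh4056'.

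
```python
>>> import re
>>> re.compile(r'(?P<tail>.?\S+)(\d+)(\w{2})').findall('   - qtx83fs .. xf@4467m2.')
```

[(' qtx8', '3', 'fs'), (' xf@446', '7', 'm2')]

The pattern matches optionally any character, then one or more of a non-whitespace character (captured as 'tail'); then one or more of a digit (captured); then exactly 2 of a word character (captured).
Scanning left to right: at [4:12] match ' qtx83fs', groups = (' qtx8', '3', 'fs'); at [15:25] match ' xf@4467m2', groups = (' xf@446', '7', 'm2').
`findall` packs the 3 group values into a tuple for every match.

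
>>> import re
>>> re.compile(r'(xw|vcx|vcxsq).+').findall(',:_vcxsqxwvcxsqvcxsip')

['vcx']

`|` is ordered: at each position the engine commits to the first alternative that works.
`findall` collects group 1 from the one match (1 total).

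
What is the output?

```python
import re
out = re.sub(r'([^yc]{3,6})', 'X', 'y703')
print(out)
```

yX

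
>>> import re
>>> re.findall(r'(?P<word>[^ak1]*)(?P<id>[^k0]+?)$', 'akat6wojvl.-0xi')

This matches zero or more of any character except [ak1] (captured as 'word'); then one or more of any character except [k0] (lazy) (captured as 'id'); then anchored at the end.
Walking the string: at [3:15] match 't6wojvl.-0xi', groups = ('t6wojvl.-0x', 'i').
2 groups means the one result is a tuple of 2 captured strings — 1 here.

[('t6wojvl.-0x', 'i')]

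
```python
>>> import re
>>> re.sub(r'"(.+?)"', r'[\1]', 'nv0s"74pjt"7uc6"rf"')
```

'nv0s[74pjt]7uc6[rf]'

A non-greedy quantifier consumes as few characters as it can — just enough that the remainder of the pattern still matches from where it stops; whatever follows it matches normally.
The replacement refers to a captured group, so each match is rewritten using its own captured text.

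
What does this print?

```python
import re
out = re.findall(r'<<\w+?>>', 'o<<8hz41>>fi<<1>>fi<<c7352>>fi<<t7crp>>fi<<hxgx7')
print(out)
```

Matches: at [1:10] → '<<8hz41>>'; at [12:17] → '<<1>>'; at [19:28] → '<<c7352>>'; at [30:39] → '<<t7crp>>'.
`findall` yields the raw match text (4 of them) because the pattern has no groups.

['<<8hz41>>', '<<1>>', '<<c7352>>', '<<t7crp>>']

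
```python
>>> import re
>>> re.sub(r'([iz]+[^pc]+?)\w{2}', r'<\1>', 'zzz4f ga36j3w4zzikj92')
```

'<zzz4f >36j3w4<zzik>2'

The pattern matches one or more of one of [iz], then one or more of any character except [pc] (lazy) (captured); then exactly 2 of a word character.
Matches: at [0:8] → 'zzz4f ga'; at [14:20] → 'zzikj9'.
`\1` in the replacement pulls in group 1's text for each match.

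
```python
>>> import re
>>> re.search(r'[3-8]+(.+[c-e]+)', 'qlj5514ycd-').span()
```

(3, 10)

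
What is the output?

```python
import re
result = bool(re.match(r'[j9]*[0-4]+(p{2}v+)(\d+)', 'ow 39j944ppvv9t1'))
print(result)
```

False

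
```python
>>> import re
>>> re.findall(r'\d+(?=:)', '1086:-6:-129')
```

Because the assertion is zero-width, the text it checks is not consumed and won't appear in the result.
Scanning left to right: at [0:4] → '1086'; at [6:7] → '6'.
No capturing groups, so `findall` returns the 2 full match strings.

['1086', '6']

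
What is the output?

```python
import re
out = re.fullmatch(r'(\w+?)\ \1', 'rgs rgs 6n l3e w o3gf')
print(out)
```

None

`fullmatch` succeeds only if the pattern covers the string from start to end.
Here the pattern can't cover the whole string, so the call returns None.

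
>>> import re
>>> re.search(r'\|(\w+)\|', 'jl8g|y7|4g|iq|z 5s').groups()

`re.search` tries every starting position until one works.
The match spans [4:8] → '|y7|'.
Captured: group 1 = 'y7'.

('y7',)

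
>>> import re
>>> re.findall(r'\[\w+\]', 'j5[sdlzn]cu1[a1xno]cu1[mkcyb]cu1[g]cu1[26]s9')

Since nothing is captured, `findall` lists the 5 matched substrings directly.

['[sdlzn]', '[a1xno]', '[mkcyb]', '[g]', '[26]']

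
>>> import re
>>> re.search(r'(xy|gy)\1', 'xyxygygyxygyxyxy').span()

(0, 4)

A backreference is literal: `\1` must see the identical characters the first group matched.
The match spans [0:4] → 'xyxy'.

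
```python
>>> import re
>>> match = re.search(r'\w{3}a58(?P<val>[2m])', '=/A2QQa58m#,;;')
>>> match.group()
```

'2QQa58m'

Pattern: exactly 3 of a word character, then the literal 'a58'; then one of [2m] (captured as 'val').
`search` walks the string left to right and returns the first match it finds.
The match spans [3:10] → '2QQa58m'.
Captured: group 1 = 'm'.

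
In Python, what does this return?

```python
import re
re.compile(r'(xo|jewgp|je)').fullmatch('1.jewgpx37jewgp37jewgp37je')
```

None

`re.fullmatch` is like wrapping the pattern in `^…$` (in single-line mode).
Here the pattern can't cover the whole string, so the call returns None.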